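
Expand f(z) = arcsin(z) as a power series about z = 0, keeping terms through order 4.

z^3/6 + z

f(0) = 0
f′(0) = 1
f′′(0) = 0
f′′′(0) = 1
f^(4)(0) = 0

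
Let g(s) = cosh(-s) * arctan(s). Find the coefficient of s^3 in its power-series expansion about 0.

1/6

Multiply the two series term by term and collect like powers.
[s^0] = 0;  [s^1] = 1;  [s^2] = 0;  [s^3] = 1/6.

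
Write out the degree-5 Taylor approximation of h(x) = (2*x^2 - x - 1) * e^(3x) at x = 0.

18*x^5/5 + 9*x^4/8 - 3*x^3 - 11*x^2/2 - 4*x - 1

Shift and add copies of the series according to the polynomial's terms.
[x^0] = -1;  [x^1] = -4;  [x^2] = -11/2;  [x^3] = -3;  [x^4] = 9/8;  [x^5] = 18/5.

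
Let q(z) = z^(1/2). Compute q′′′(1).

3/8

Differentiate repeatedly and evaluate at the center.
From the series, [(z - 1)^3] q = 1/16; multiply by 3! = 6 to get 3/8.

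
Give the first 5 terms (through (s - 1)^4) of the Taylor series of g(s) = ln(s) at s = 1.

Use the known series and substitute for the argument.
[(s - 1)^0] = 0;  [(s - 1)^1] = 1;  [(s - 1)^2] = -1/2;  [(s - 1)^3] = 1/3;  [(s - 1)^4] = -1/4.

-(s - 1)^4/4 + (s - 1)^3/3 - (s - 1)^2/2 + (s - 1)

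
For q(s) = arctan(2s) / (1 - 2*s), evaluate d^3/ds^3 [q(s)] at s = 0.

32

Multiply the numerator's expansion by the denominator's geometric series.
The coefficient of s^3 in the expansion is 16/3, so q′′′(0) = 3! * (16/3) = 32.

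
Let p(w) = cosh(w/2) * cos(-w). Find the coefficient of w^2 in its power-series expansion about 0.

Write out both Maclaurin series and multiply, keeping only the needed powers.
p(0) = 1
p′(0) = 0
p′′(0) = -3/4
So c_2 = p′′(0)/2! = -3/8.

-3/8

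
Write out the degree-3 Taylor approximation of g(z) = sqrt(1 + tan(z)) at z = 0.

11*z^3/48 - z^2/8 + z/2 + 1

Plug the Maclaurin series of the inner function into that of the outer and collect terms.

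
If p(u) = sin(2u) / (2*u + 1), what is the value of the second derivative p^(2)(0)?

-8

Multiply the numerator's expansion by the denominator's geometric series.
The coefficient of u^2 in the expansion is -4, so p′′(0) = 2! * (-4) = -8.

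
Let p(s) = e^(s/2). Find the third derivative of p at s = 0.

The coefficient of s^3 in the expansion is 1/48, so p′′′(0) = 3! * (1/48) = 1/8.

1/8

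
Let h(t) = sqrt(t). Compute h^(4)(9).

Apply the Taylor formula c_k = f^(k)(a)/k!.
From the series, [(t - 9)^4] h = -5/279936; multiply by 4! = 24 to get -5/11664.

-5/11664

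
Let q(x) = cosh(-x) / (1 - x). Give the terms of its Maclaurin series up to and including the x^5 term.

37*x^5/24 + 37*x^4/24 + 3*x^3/2 + 3*x^2/2 + x + 1

Take the Cauchy product of the two expansions.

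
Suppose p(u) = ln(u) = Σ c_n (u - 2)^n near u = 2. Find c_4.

-1/64

c_4 = p^(4)(2)/4! = -1/64.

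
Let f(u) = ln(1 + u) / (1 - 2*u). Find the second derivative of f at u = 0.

3

Expand 1/(denominator) as a geometric series and multiply by the numerator's series.
The coefficient of u^2 in the expansion is 3/2, so f′′(0) = 2! * (3/2) = 3.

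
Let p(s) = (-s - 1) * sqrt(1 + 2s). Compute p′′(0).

Distribute the polynomial across the series and collect like powers.
The coefficient of s^2 in the expansion is -1/2, so p′′(0) = 2! * (-1/2) = -1.

-1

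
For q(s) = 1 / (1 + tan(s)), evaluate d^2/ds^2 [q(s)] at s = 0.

Use the geometric series for the reciprocal, then substitute.
The coefficient of s^2 in the expansion is 1, so q′′(0) = 2! * (1) = 2.

2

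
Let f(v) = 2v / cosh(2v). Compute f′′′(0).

Write the quotient as an unknown series and match coefficients against numerator = denominator · series.
The coefficient of v^3 in the expansion is -4, so f′′′(0) = 3! * (-4) = -24.

-24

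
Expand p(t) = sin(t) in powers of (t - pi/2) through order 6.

-(t - pi/2)^6/720 + (t - pi/2)^4/24 - (t - pi/2)^2/2 + 1

Apply the Taylor formula c_k = f^(k)(a)/k!.
p(pi/2) = 1
p′(pi/2) = 0
p′′(pi/2) = -1
p′′′(pi/2) = 0
p^(4)(pi/2) = 1
p^(5)(pi/2) = 0
p^(6)(pi/2) = -1
Dividing each by k! gives the coefficients c_0, ..., c_6.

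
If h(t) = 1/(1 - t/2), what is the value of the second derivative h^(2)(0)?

1/2

The coefficient of t^2 in the expansion is 1/4, so h′′(0) = 2! * (1/4) = 1/2.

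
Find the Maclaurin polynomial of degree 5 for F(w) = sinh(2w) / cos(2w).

Divide the numerator series by the denominator series (power-series long division).
[w^0] = 0;  [w^1] = 2;  [w^2] = 0;  [w^3] = 16/3;  [w^4] = 0;  [w^5] = 48/5.

48*w^5/5 + 16*w^3/3 + 2*w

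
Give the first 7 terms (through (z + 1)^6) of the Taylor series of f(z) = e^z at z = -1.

Use the known series and substitute for the argument.
[(z + 1)^0] = e^(-1);  [(z + 1)^1] = e^(-1);  [(z + 1)^2] = e^(-1)/2;  [(z + 1)^3] = e^(-1)/6;  [(z + 1)^4] = e^(-1)/24;  [(z + 1)^5] = e^(-1)/120;  [(z + 1)^6] = e^(-1)/720.

(z + 1)^6*e^(-1)/720 + (z + 1)^5*e^(-1)/120 + (z + 1)^4*e^(-1)/24 + (z + 1)^3*e^(-1)/6 + (z + 1)^2*e^(-1)/2 + (z + 1)*e^(-1) + e^(-1)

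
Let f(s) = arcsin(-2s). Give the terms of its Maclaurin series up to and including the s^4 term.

-4*s^3/3 - 2*s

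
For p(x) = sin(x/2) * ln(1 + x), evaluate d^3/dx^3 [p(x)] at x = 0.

-3/2

Write out both Maclaurin series and multiply, keeping only the needed powers.
The coefficient of x^3 in the expansion is -1/4, so p′′′(0) = 3! * (-1/4) = -3/2.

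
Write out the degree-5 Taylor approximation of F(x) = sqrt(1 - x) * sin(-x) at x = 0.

Expand each factor separately, then convolve coefficients.
F(0) = 0
F′(0) = -1
F′′(0) = 1
F′′′(0) = 7/4
F^(4)(0) = -1/2
F^(5)(0) = 19/16
Dividing each by k! gives the coefficients c_0, ..., c_5.

19*x^5/1920 - x^4/48 + 7*x^3/24 + x^2/2 - x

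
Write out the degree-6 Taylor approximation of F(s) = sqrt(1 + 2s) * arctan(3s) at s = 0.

Take the Cauchy product of the two expansions.
[s^0] = 0;  [s^1] = 3;  [s^2] = 3;  [s^3] = -21/2;  [s^4] = -15/2;  [s^5] = 2049/40;  [s^6] = 1869/40.

1869*s^6/40 + 2049*s^5/40 - 15*s^4/2 - 21*s^3/2 + 3*s^2 + 3*s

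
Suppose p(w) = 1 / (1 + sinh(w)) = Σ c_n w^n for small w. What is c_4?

4/3

Use the geometric series for the reciprocal, then substitute.
So c_4 = p^(4)(0)/4! = 4/3.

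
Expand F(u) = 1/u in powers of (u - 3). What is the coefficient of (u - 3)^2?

Use the known series and substitute for the argument.
F(3) = 1/3
F′(3) = -1/9
F′′(3) = 2/27

1/27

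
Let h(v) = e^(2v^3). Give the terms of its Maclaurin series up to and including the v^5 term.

2*v^3 + 1

h(0) = 1
h′(0) = 0
h′′(0) = 0
h′′′(0) = 12
h^(4)(0) = 0
h^(5)(0) = 0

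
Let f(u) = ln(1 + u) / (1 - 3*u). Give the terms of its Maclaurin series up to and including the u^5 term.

1399*u^5/20 + 93*u^4/4 + 47*u^3/6 + 5*u^2/2 + u

Expand 1/(denominator) as a geometric series and multiply by the numerator's series.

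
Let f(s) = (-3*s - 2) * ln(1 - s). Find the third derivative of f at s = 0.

13

Shift and add copies of the series according to the polynomial's terms.
From the series, [s^3] f = 13/6; multiply by 3! = 6 to get 13.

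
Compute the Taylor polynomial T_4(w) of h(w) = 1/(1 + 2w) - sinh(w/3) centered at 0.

16*w^4 - 1297*w^3/162 + 4*w^2 - 7*w/3 + 1

Combine the two series term by term.
[w^0] = 1;  [w^1] = -7/3;  [w^2] = 4;  [w^3] = -1297/162;  [w^4] = 16.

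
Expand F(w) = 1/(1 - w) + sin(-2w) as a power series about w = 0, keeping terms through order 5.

11*w^5/15 + w^4 + 7*w^3/3 + w^2 - w + 1

Expand each term separately and add.
F(0) = 1
F′(0) = -1
F′′(0) = 2
F′′′(0) = 14
F^(4)(0) = 24
F^(5)(0) = 88
Dividing each by k! gives the coefficients c_0, ..., c_5.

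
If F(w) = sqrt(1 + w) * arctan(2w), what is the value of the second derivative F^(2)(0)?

2

Write out both Maclaurin series and multiply, keeping only the needed powers.
The coefficient of w^2 in the expansion is 1, so F′′(0) = 2! * (1) = 2.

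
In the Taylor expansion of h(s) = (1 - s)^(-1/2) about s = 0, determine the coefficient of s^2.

3/8

Compute the successive derivatives at the expansion point and divide by k!.
h(0) = 1
h′(0) = 1/2
h′′(0) = 3/4
So c_2 = h′′(0)/2! = 3/8.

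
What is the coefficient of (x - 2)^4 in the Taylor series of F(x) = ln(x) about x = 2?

-1/64

c_4 = F^(4)(2)/4! = -1/64.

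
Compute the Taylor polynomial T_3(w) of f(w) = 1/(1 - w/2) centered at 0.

f(0) = 1
f′(0) = 1/2
f′′(0) = 1/2
f′′′(0) = 3/4

w^3/8 + w^2/4 + w/2 + 1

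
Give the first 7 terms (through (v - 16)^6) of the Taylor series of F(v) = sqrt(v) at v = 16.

Compute the successive derivatives at the expansion point and divide by k!.

-21*(v - 16)^6/4294967296 + 7*(v - 16)^5/67108864 - 5*(v - 16)^4/2097152 + (v - 16)^3/16384 - (v - 16)^2/512 + (v - 16)/8 + 4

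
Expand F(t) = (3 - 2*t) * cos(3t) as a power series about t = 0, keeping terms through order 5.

-27*t^5/4 + 81*t^4/8 + 9*t^3 - 27*t^2/2 - 2*t + 3

Multiply each power in the prefactor through the base expansion.
[t^0] = 3;  [t^1] = -2;  [t^2] = -27/2;  [t^3] = 9;  [t^4] = 81/8;  [t^5] = -27/4.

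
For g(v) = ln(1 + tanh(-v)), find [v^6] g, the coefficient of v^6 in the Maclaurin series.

Substitute the inner expansion into the outer series and collect powers.
g(0) = 0
g′(0) = -1
g′′(0) = -1
g′′′(0) = 0
g^(4)(0) = 2
g^(5)(0) = 0
g^(6)(0) = -16
So c_6 = g^(6)(0)/6! = -1/45.

-1/45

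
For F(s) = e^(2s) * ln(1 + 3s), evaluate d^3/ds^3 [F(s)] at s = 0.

36

Take the Cauchy product of the two expansions.
From the series, [s^3] F = 6; multiply by 3! = 6 to get 36.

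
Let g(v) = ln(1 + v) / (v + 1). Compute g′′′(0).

Multiply the numerator's expansion by the denominator's geometric series.
From the series, [v^3] g = 11/6; multiply by 3! = 6 to get 11.

11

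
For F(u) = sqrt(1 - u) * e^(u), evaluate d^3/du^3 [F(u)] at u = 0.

Multiply the two series term by term and collect like powers.
The coefficient of u^3 in the expansion is -13/48, so F′′′(0) = 3! * (-13/48) = -13/8.

-13/8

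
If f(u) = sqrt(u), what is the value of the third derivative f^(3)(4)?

3/256

From the series, [(u - 4)^3] f = 1/512; multiply by 3! = 6 to get 3/256.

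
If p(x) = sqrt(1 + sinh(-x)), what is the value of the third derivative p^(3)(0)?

-7/8

Plug the Maclaurin series of the inner function into that of the outer and collect terms.
The coefficient of x^3 in the expansion is -7/48, so p′′′(0) = 3! * (-7/48) = -7/8.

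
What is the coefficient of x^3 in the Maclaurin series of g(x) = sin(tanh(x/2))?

Substitute the inner expansion into the outer series and collect powers.
g(0) = 0
g′(0) = 1/2
g′′(0) = 0
g′′′(0) = -3/8
So c_3 = g′′′(0)/3! = -1/16.

-1/16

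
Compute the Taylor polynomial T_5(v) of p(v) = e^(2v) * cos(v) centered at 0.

-19*v^5/60 - 7*v^4/24 + v^3/3 + 3*v^2/2 + 2*v + 1

Take the Cauchy product of the two expansions.
p(0) = 1
p′(0) = 2
p′′(0) = 3
p′′′(0) = 2
p^(4)(0) = -7
p^(5)(0) = -38
The Taylor polynomial is Σ p^(k)(0)/k! · v^k.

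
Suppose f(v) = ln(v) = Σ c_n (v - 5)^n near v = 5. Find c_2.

Use the known series and substitute for the argument.
f(5) = ln(5)
f′(5) = 1/5
f′′(5) = -1/25
Dividing each by k! gives the coefficients c_0, ..., c_2.

-1/50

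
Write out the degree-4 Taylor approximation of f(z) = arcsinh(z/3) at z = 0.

-z^3/162 + z/3

f(0) = 0
f′(0) = 1/3
f′′(0) = 0
f′′′(0) = -1/27
f^(4)(0) = 0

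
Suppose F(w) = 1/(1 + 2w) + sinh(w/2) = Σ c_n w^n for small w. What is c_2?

4

Combine the two series term by term.
So c_2 = F′′(0)/2! = 4.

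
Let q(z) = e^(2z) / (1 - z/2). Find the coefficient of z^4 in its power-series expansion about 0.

103/48

Multiply the two series term by term and collect like powers.
q(0) = 1
q′(0) = 5/2
q′′(0) = 13/2
q′′′(0) = 71/4
q^(4)(0) = 103/2
So c_4 = q^(4)(0)/4! = 103/48.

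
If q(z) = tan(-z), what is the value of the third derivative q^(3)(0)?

-2

From the series, [z^3] q = -1/3; multiply by 3! = 6 to get -2.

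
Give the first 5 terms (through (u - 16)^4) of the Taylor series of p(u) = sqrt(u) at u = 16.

Use the known series and substitute for the argument.
p(16) = 4
p′(16) = 1/8
p′′(16) = -1/256
p′′′(16) = 3/8192
p^(4)(16) = -15/262144
Then c_k = p^(k)(16)/k! gives each Taylor coefficient.

-5*(u - 16)^4/2097152 + (u - 16)^3/16384 - (u - 16)^2/512 + (u - 16)/8 + 4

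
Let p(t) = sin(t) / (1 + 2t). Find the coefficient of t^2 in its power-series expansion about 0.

Write out both Maclaurin series and multiply, keeping only the needed powers.
p(0) = 0
p′(0) = 1
p′′(0) = -4

-2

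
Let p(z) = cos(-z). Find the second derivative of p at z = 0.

From the series, [z^2] p = -1/2; multiply by 2! = 2 to get -1.

-1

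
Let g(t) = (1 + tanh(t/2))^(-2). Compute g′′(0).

3/2

Substitute the inner expansion into the outer series and collect powers.
The coefficient of t^2 in the expansion is 3/4, so g′′(0) = 2! * (3/4) = 3/2.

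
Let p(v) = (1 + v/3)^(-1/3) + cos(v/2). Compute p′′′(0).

-28/729

Combine the two series term by term.
From the series, [v^3] p = -14/2187; multiply by 3! = 6 to get -28/729.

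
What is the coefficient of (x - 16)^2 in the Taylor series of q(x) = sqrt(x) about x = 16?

-1/512

q(16) = 4
q′(16) = 1/8
q′′(16) = -1/256
The Taylor polynomial is Σ q^(k)(16)/k! · (x - 16)^k.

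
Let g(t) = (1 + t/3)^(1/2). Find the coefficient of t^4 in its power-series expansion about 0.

-5/10368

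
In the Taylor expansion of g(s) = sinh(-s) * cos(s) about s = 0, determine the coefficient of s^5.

1/30

Write out both Maclaurin series and multiply, keeping only the needed powers.
g(0) = 0
g′(0) = -1
g′′(0) = 0
g′′′(0) = 2
g^(4)(0) = 0
g^(5)(0) = 4
So c_5 = g^(5)(0)/5! = 1/30.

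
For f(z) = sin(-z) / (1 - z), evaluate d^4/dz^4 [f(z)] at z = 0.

Write out both Maclaurin series and multiply, keeping only the needed powers.
From the series, [z^4] f = -5/6; multiply by 4! = 24 to get -20.

-20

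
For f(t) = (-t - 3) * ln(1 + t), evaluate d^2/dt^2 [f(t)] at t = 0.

1

Distribute the polynomial across the series and collect like powers.
From the series, [t^2] f = 1/2; multiply by 2! = 2 to get 1.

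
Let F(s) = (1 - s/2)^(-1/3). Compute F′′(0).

Use the known series and substitute for the argument.
The coefficient of s^2 in the expansion is 1/18, so F′′(0) = 2! * (1/18) = 1/9.

1/9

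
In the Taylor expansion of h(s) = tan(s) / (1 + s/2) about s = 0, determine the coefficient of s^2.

-1/2

Take the Cauchy product of the two expansions.
[s^0] = 0;  [s^1] = 1;  [s^2] = -1/2.
So c_2 = h′′(0)/2! = -1/2.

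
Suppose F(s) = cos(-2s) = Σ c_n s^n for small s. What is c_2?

Use the known series and substitute for the argument.
So c_2 = F′′(0)/2! = -2.

-2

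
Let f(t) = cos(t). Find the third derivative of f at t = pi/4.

sqrt(2)/2

The coefficient of (t - pi/4)^3 in the expansion is sqrt(2)/12, so f′′′(pi/4) = 3! * (sqrt(2)/12) = sqrt(2)/2.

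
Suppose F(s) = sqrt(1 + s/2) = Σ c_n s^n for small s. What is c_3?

[s^0] = 1;  [s^1] = 1/4;  [s^2] = -1/32;  [s^3] = 1/128.
So c_3 = F′′′(0)/3! = 1/128.

1/128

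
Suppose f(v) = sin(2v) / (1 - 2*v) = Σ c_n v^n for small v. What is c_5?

404/15

Multiply the numerator's expansion by the denominator's geometric series.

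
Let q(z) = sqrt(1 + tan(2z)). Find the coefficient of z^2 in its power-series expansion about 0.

Let u equal the inner series; expand the outer function in u and truncate.

-1/2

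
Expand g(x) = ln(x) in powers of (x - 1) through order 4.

g(1) = 0
g′(1) = 1
g′′(1) = -1
g′′′(1) = 2
g^(4)(1) = -6
Dividing each by k! gives the coefficients c_0, ..., c_4.

-(x - 1)^4/4 + (x - 1)^3/3 - (x - 1)^2/2 + (x - 1)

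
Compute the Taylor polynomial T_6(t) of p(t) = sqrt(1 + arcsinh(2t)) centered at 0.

Substitute the inner expansion into the outer series and collect powers.
p(0) = 1
p′(0) = 1
p′′(0) = -1
p′′′(0) = -1
p^(4)(0) = 1
p^(5)(0) = 129
p^(6)(0) = -769
Then c_k = p^(k)(0)/k! gives each Taylor coefficient.

-769*t^6/720 + 43*t^5/40 + t^4/24 - t^3/6 - t^2/2 + t + 1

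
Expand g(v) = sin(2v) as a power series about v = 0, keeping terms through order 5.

4*v^5/15 - 4*v^3/3 + 2*v

Apply the Taylor formula c_k = f^(k)(a)/k!.
g(0) = 0
g′(0) = 2
g′′(0) = 0
g′′′(0) = -8
g^(4)(0) = 0
g^(5)(0) = 32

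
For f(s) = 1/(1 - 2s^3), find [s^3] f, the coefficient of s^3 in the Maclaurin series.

f(0) = 1
f′(0) = 0
f′′(0) = 0
f′′′(0) = 12

2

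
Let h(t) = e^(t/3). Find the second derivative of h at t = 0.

From the series, [t^2] h = 1/18; multiply by 2! = 2 to get 1/9.

1/9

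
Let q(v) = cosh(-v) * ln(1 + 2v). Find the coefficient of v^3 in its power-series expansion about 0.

11/3

Expand each factor separately, then convolve coefficients.
[v^0] = 0;  [v^1] = 2;  [v^2] = -2;  [v^3] = 11/3.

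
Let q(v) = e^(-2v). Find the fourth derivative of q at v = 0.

The coefficient of v^4 in the expansion is 2/3, so q^(4)(0) = 4! * (2/3) = 16.

16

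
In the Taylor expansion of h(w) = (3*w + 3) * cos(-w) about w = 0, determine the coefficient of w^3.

Distribute the polynomial across the series and collect like powers.
h(0) = 3
h′(0) = 3
h′′(0) = -3
h′′′(0) = -9
So c_3 = h′′′(0)/3! = -3/2.

-3/2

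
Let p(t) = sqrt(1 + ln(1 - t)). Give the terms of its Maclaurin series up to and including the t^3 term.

-17*t^3/48 - 3*t^2/8 - t/2 + 1

Compose series: expand the inner function first, then feed it into the outer expansion.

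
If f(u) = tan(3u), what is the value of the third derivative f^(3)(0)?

54

From the series, [u^3] f = 9; multiply by 3! = 6 to get 54.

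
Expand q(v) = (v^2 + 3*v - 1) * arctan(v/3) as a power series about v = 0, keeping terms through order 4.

-v^4/27 + 28*v^3/81 + v^2 - v/3

Shift and add copies of the series according to the polynomial's terms.
q(0) = 0
q′(0) = -1/3
q′′(0) = 2
q′′′(0) = 56/27
q^(4)(0) = -8/9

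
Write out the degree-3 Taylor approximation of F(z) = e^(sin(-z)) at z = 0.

Substitute the inner expansion into the outer series and collect powers.
F(0) = 1
F′(0) = -1
F′′(0) = 1
F′′′(0) = 0

z^2/2 - z + 1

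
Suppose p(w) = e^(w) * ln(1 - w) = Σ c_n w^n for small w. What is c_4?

-1

Expand each factor separately, then convolve coefficients.
p(0) = 0
p′(0) = -1
p′′(0) = -3
p′′′(0) = -8
p^(4)(0) = -24
So c_4 = p^(4)(0)/4! = -1.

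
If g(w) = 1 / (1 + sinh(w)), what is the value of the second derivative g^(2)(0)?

Use the geometric series for the reciprocal, then substitute.
The coefficient of w^2 in the expansion is 1, so g′′(0) = 2! * (1) = 2.

2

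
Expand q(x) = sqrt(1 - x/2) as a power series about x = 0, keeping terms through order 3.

-x^3/128 - x^2/32 - x/4 + 1

Apply the Taylor formula c_k = f^(k)(a)/k!.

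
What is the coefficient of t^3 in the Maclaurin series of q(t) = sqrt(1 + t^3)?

Apply the Taylor formula c_k = f^(k)(a)/k!.
q(0) = 1
q′(0) = 0
q′′(0) = 0
q′′′(0) = 3
So c_3 = q′′′(0)/3! = 1/2.

1/2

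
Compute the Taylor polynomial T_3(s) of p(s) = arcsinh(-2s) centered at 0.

[s^0] = 0;  [s^1] = -2;  [s^2] = 0;  [s^3] = 4/3.

4*s^3/3 - 2*s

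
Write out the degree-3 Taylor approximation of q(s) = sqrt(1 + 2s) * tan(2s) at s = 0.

Write out both Maclaurin series and multiply, keeping only the needed powers.
[s^0] = 0;  [s^1] = 2;  [s^2] = 2;  [s^3] = 5/3.

5*s^3/3 + 2*s^2 + 2*s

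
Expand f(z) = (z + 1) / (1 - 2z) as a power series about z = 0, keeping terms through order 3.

Distribute the polynomial across the series and collect like powers.
[z^0] = 1;  [z^1] = 3;  [z^2] = 6;  [z^3] = 12.

12*z^3 + 6*z^2 + 3*z + 1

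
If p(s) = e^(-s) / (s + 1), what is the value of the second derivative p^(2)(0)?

Use 1/(1 - r) = Σ r^k on the denominator, then take the Cauchy product.
The coefficient of s^2 in the expansion is 5/2, so p′′(0) = 2! * (5/2) = 5.

5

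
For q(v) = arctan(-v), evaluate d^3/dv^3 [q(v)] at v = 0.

The coefficient of v^3 in the expansion is 1/3, so q′′′(0) = 3! * (1/3) = 2.

2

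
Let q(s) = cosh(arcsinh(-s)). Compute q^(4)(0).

-3

Substitute the inner expansion into the outer series and collect powers.
The coefficient of s^4 in the expansion is -1/8, so q^(4)(0) = 4! * (-1/8) = -3.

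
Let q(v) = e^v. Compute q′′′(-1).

Differentiate repeatedly and evaluate at the center.
The coefficient of (v + 1)^3 in the expansion is e^(-1)/6, so q′′′(-1) = 3! * (e^(-1)/6) = e^(-1).

e^(-1)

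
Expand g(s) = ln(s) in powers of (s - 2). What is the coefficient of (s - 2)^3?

1/24

g(2) = ln(2)
g′(2) = 1/2
g′′(2) = -1/4
g′′′(2) = 1/4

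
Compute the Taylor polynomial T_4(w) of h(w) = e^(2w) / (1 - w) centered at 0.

7*w^4 + 19*w^3/3 + 5*w^2 + 3*w + 1

Use 1/(1 - r) = Σ r^k on the denominator, then take the Cauchy product.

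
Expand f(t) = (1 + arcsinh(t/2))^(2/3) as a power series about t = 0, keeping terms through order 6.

-473*t^6/2099520 + 649*t^5/466560 + t^4/1944 - 5*t^3/648 - t^2/36 + t/3 + 1

Compose series: expand the inner function first, then feed it into the outer expansion.
f(0) = 1
f′(0) = 1/3
f′′(0) = -1/18
f′′′(0) = -5/108
f^(4)(0) = 1/81
f^(5)(0) = 649/3888
f^(6)(0) = -473/2916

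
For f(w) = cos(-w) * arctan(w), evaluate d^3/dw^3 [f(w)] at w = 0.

Expand each factor separately, then convolve coefficients.
The coefficient of w^3 in the expansion is -5/6, so f′′′(0) = 3! * (-5/6) = -5.

-5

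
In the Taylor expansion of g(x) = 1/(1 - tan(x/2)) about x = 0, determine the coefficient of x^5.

Substitute the inner expansion into the outer series and collect powers.
[x^0] = 1;  [x^1] = 1/2;  [x^2] = 1/4;  [x^3] = 1/6;  [x^4] = 5/48;  [x^5] = 1/15.

1/15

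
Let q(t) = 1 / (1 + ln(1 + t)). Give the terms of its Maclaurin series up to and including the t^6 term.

Use the geometric series for the reciprocal, then substitute.
q(0) = 1
q′(0) = -1
q′′(0) = 3
q′′′(0) = -14
q^(4)(0) = 88
q^(5)(0) = -694
q^(6)(0) = 6578
Dividing each by k! gives the coefficients c_0, ..., c_6.

3289*t^6/360 - 347*t^5/60 + 11*t^4/3 - 7*t^3/3 + 3*t^2/2 - t + 1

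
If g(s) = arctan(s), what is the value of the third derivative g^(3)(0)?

-2

From the series, [s^3] g = -1/3; multiply by 3! = 6 to get -2.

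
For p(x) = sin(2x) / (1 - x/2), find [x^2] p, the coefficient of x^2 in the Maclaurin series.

1

Take the Cauchy product of the two expansions.
[x^0] = 0;  [x^1] = 2;  [x^2] = 1.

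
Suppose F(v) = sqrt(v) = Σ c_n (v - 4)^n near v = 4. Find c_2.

-1/64

F(4) = 2
F′(4) = 1/4
F′′(4) = -1/32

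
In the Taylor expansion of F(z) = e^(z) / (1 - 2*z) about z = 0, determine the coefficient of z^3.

Use 1/(1 - r) = Σ r^k on the denominator, then take the Cauchy product.
So c_3 = F′′′(0)/3! = 79/6.

79/6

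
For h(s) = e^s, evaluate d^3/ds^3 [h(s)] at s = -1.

From the series, [(s + 1)^3] h = e^(-1)/6; multiply by 3! = 6 to get e^(-1).

e^(-1)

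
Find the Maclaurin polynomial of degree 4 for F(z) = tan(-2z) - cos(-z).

-z^4/24 - 8*z^3/3 + z^2/2 - 2*z - 1

Combine the two series term by term.
[z^0] = -1;  [z^1] = -2;  [z^2] = 1/2;  [z^3] = -8/3;  [z^4] = -1/24.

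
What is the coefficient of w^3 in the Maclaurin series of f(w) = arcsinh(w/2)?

f(0) = 0
f′(0) = 1/2
f′′(0) = 0
f′′′(0) = -1/8
Dividing each by k! gives the coefficients c_0, ..., c_3.

-1/48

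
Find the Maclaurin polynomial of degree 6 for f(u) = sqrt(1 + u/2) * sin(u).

67*u^6/40960 + 341*u^5/30720 - 13*u^4/384 - 19*u^3/96 + u^2/4 + u

Expand each factor separately, then convolve coefficients.
[u^0] = 0;  [u^1] = 1;  [u^2] = 1/4;  [u^3] = -19/96;  [u^4] = -13/384;  [u^5] = 341/30720;  [u^6] = 67/40960.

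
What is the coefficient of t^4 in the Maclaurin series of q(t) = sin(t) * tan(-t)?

-1/6

Expand each factor separately, then convolve coefficients.
q(0) = 0
q′(0) = 0
q′′(0) = -2
q′′′(0) = 0
q^(4)(0) = -4
So c_4 = q^(4)(0)/4! = -1/6.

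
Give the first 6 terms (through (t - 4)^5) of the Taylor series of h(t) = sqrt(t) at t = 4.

7*(t - 4)^5/131072 - 5*(t - 4)^4/16384 + (t - 4)^3/512 - (t - 4)^2/64 + (t - 4)/4 + 2

Apply the Taylor formula c_k = f^(k)(a)/k!.
h(4) = 2
h′(4) = 1/4
h′′(4) = -1/32
h′′′(4) = 3/256
h^(4)(4) = -15/2048
h^(5)(4) = 105/16384
The Taylor polynomial is Σ h^(k)(4)/k! · (t - 4)^k.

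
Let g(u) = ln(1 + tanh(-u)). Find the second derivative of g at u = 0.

-1

Plug the Maclaurin series of the inner function into that of the outer and collect terms.
From the series, [u^2] g = -1/2; multiply by 2! = 2 to get -1.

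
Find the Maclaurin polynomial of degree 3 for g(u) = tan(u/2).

u^3/24 + u/2

[u^0] = 0;  [u^1] = 1/2;  [u^2] = 0;  [u^3] = 1/24.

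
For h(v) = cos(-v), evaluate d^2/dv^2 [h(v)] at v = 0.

From the series, [v^2] h = -1/2; multiply by 2! = 2 to get -1.

-1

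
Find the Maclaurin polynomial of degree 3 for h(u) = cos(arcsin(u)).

Compose series: expand the inner function first, then feed it into the outer expansion.
[u^0] = 1;  [u^1] = 0;  [u^2] = -1/2;  [u^3] = 0.

1 - u^2/2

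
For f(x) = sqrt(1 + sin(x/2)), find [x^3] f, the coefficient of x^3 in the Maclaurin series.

Let u equal the inner series; expand the outer function in u and truncate.
f(0) = 1
f′(0) = 1/4
f′′(0) = -1/16
f′′′(0) = -1/64
Then c_k = f^(k)(0)/k! gives each Taylor coefficient.

-1/384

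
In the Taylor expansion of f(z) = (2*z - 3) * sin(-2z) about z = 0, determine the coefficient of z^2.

-4

Distribute the polynomial across the series and collect like powers.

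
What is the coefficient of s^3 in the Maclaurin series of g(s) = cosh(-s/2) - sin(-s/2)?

Add the two expansions coefficient-wise.
g(0) = 1
g′(0) = 1/2
g′′(0) = 1/4
g′′′(0) = -1/8

-1/48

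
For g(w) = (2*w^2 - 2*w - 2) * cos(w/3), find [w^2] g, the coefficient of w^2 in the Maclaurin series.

19/9

Shift and add copies of the series according to the polynomial's terms.
g(0) = -2
g′(0) = -2
g′′(0) = 38/9
So c_2 = g′′(0)/2! = 19/9.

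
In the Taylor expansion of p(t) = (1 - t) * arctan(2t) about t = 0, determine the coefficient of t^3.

Shift and add copies of the series according to the polynomial's terms.
p(0) = 0
p′(0) = 2
p′′(0) = -4
p′′′(0) = -16
So c_3 = p′′′(0)/3! = -8/3.

-8/3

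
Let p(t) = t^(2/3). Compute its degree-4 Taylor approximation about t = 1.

Use the known series and substitute for the argument.
[(t - 1)^0] = 1;  [(t - 1)^1] = 2/3;  [(t - 1)^2] = -1/9;  [(t - 1)^3] = 4/81;  [(t - 1)^4] = -7/243.

-7*(t - 1)^4/243 + 4*(t - 1)^3/81 - (t - 1)^2/9 + 2*(t - 1)/3 + 1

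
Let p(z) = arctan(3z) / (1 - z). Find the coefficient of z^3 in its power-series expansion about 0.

Expand each factor separately, then convolve coefficients.
p(0) = 0
p′(0) = 3
p′′(0) = 6
p′′′(0) = -36

-6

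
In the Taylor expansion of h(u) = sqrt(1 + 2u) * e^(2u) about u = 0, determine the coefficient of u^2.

7/2

Multiply the two series term by term and collect like powers.
[u^0] = 1;  [u^1] = 3;  [u^2] = 7/2.
So c_2 = h′′(0)/2! = 7/2.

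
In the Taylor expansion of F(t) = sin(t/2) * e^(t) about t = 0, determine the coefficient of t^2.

1/2

Take the Cauchy product of the two expansions.
[t^0] = 0;  [t^1] = 1/2;  [t^2] = 1/2.
So c_2 = F′′(0)/2! = 1/2.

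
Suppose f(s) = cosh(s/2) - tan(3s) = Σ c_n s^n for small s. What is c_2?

1/8

Add the two expansions coefficient-wise.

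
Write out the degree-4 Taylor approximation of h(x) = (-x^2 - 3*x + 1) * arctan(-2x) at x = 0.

Shift and add copies of the series according to the polynomial's terms.
h(0) = 0
h′(0) = -2
h′′(0) = 12
h′′′(0) = 28
h^(4)(0) = -192

-8*x^4 + 14*x^3/3 + 6*x^2 - 2*x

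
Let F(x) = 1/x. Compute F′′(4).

The coefficient of (x - 4)^2 in the expansion is 1/64, so F′′(4) = 2! * (1/64) = 1/32.

1/32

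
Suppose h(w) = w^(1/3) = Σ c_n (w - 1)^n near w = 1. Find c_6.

h(1) = 1
h′(1) = 1/3
h′′(1) = -2/9
h′′′(1) = 10/27
h^(4)(1) = -80/81
h^(5)(1) = 880/243
h^(6)(1) = -12320/729
So c_6 = h^(6)(1)/6! = -154/6561.

-154/6561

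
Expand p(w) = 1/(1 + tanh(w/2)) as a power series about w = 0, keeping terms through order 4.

w^4/48 - w^3/12 + w^2/4 - w/2 + 1

Let u equal the inner series; expand the outer function in u and truncate.
p(0) = 1
p′(0) = -1/2
p′′(0) = 1/2
p′′′(0) = -1/2
p^(4)(0) = 1/2
Dividing each by k! gives the coefficients c_0, ..., c_4.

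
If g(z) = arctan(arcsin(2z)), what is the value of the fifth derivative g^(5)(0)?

Plug the Maclaurin series of the inner function into that of the outer and collect terms.
The coefficient of z^5 in the expansion is 52/15, so g^(5)(0) = 5! * (52/15) = 416.

416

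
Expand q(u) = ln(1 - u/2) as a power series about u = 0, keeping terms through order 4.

-u^4/64 - u^3/24 - u^2/8 - u/2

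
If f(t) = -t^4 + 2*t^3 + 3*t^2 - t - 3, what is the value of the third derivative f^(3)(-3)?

Differentiate repeatedly and evaluate at the center.
The coefficient of (t + 3)^3 in the expansion is 14, so f′′′(-3) = 3! * (14) = 84.

84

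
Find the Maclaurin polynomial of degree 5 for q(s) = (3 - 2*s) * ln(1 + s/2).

s^5/20 - 25*s^4/192 + 3*s^3/8 - 11*s^2/8 + 3*s/2

Distribute the polynomial across the series and collect like powers.
q(0) = 0
q′(0) = 3/2
q′′(0) = -11/4
q′′′(0) = 9/4
q^(4)(0) = -25/8
q^(5)(0) = 6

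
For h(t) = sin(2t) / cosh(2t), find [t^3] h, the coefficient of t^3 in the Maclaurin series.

-16/3

Write the quotient as an unknown series and match coefficients against numerator = denominator · series.
[t^0] = 0;  [t^1] = 2;  [t^2] = 0;  [t^3] = -16/3.
So c_3 = h′′′(0)/3! = -16/3.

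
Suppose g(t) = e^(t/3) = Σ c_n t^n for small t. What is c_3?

1/162

g(0) = 1
g′(0) = 1/3
g′′(0) = 1/9
g′′′(0) = 1/27
The Taylor polynomial is Σ g^(k)(0)/k! · t^k.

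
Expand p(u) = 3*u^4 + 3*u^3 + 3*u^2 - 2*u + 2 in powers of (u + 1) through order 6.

3*(u + 1)^4 - 9*(u + 1)^3 + 12*(u + 1)^2 - 11*(u + 1) + 7

[(u + 1)^0] = 7;  [(u + 1)^1] = -11;  [(u + 1)^2] = 12;  [(u + 1)^3] = -9;  [(u + 1)^4] = 3;  [(u + 1)^5] = 0;  [(u + 1)^6] = 0.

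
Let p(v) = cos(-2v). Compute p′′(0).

The coefficient of v^2 in the expansion is -2, so p′′(0) = 2! * (-2) = -4.

-4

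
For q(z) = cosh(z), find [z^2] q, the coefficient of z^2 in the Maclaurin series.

1/2

q(0) = 1
q′(0) = 0
q′′(0) = 1
So c_2 = q′′(0)/2! = 1/2.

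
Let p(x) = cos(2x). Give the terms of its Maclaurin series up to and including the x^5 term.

2*x^4/3 - 2*x^2 + 1

[x^0] = 1;  [x^1] = 0;  [x^2] = -2;  [x^3] = 0;  [x^4] = 2/3;  [x^5] = 0.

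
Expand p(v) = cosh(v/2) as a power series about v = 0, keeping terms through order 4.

v^4/384 + v^2/8 + 1

p(0) = 1
p′(0) = 0
p′′(0) = 1/4
p′′′(0) = 0
p^(4)(0) = 1/16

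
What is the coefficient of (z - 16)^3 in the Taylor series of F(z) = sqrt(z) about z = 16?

F(16) = 4
F′(16) = 1/8
F′′(16) = -1/256
F′′′(16) = 3/8192

1/16384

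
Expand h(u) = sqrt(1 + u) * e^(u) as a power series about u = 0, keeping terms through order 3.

Take the Cauchy product of the two expansions.

17*u^3/48 + 7*u^2/8 + 3*u/2 + 1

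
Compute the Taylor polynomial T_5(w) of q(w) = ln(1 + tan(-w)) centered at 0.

Plug the Maclaurin series of the inner function into that of the outer and collect terms.
q(0) = 0
q′(0) = -1
q′′(0) = -1
q′′′(0) = -4
q^(4)(0) = -14
q^(5)(0) = -80

-2*w^5/3 - 7*w^4/12 - 2*w^3/3 - w^2/2 - w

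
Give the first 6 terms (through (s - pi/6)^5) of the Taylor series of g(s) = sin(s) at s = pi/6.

sqrt(3)*(s - pi/6)^5/240 + (s - pi/6)^4/48 - sqrt(3)*(s - pi/6)^3/12 - (s - pi/6)^2/4 + sqrt(3)*(s - pi/6)/2 + 1/2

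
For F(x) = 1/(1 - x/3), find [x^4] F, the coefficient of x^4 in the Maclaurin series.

F(0) = 1
F′(0) = 1/3
F′′(0) = 2/9
F′′′(0) = 2/9
F^(4)(0) = 8/27
So c_4 = F^(4)(0)/4! = 1/81.

1/81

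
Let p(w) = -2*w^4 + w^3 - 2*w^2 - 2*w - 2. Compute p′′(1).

-22

The coefficient of (w - 1)^2 in the expansion is -11, so p′′(1) = 2! * (-11) = -22.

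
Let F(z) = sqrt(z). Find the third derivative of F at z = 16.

3/8192

Compute the successive derivatives at the expansion point and divide by k!.
The coefficient of (z - 16)^3 in the expansion is 1/16384, so F′′′(16) = 3! * (1/16384) = 3/8192.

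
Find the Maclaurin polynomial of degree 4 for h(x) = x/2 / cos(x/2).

x^3/16 + x/2

Write the quotient as an unknown series and match coefficients against numerator = denominator · series.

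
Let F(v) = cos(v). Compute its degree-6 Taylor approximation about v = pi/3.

F(pi/3) = 1/2
F′(pi/3) = -sqrt(3)/2
F′′(pi/3) = -1/2
F′′′(pi/3) = sqrt(3)/2
F^(4)(pi/3) = 1/2
F^(5)(pi/3) = -sqrt(3)/2
F^(6)(pi/3) = -1/2

-(v - pi/3)^6/1440 - sqrt(3)*(v - pi/3)^5/240 + (v - pi/3)^4/48 + sqrt(3)*(v - pi/3)^3/12 - (v - pi/3)^2/4 - sqrt(3)*(v - pi/3)/2 + 1/2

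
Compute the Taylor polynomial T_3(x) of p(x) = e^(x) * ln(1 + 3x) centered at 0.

Multiply the two series term by term and collect like powers.
p(0) = 0
p′(0) = 3
p′′(0) = -3
p′′′(0) = 36
Dividing each by k! gives the coefficients c_0, ..., c_3.

6*x^3 - 3*x^2/2 + 3*x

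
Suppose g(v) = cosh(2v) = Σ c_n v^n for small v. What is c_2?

g(0) = 1
g′(0) = 0
g′′(0) = 4
The Taylor polynomial is Σ g^(k)(0)/k! · v^k.

2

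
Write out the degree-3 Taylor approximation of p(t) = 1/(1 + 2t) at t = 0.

Use the known series and substitute for the argument.
p(0) = 1
p′(0) = -2
p′′(0) = 8
p′′′(0) = -48
Then c_k = p^(k)(0)/k! gives each Taylor coefficient.

-8*t^3 + 4*t^2 - 2*t + 1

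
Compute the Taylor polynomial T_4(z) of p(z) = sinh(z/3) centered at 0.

z^3/162 + z/3

p(0) = 0
p′(0) = 1/3
p′′(0) = 0
p′′′(0) = 1/27
p^(4)(0) = 0
Then c_k = p^(k)(0)/k! gives each Taylor coefficient.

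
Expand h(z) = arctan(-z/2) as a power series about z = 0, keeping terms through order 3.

Compute the successive derivatives at the expansion point and divide by k!.
[z^0] = 0;  [z^1] = -1/2;  [z^2] = 0;  [z^3] = 1/24.

z^3/24 - z/2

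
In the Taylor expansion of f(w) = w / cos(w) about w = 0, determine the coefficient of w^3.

Invert the denominator's series and multiply.
f(0) = 0
f′(0) = 1
f′′(0) = 0
f′′′(0) = 3
Then c_k = f^(k)(0)/k! gives each Taylor coefficient.

1/2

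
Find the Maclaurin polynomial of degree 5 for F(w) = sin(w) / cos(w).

Write the quotient as an unknown series and match coefficients against numerator = denominator · series.
[w^0] = 0;  [w^1] = 1;  [w^2] = 0;  [w^3] = 1/3;  [w^4] = 0;  [w^5] = 2/15.

2*w^5/15 + w^3/3 + w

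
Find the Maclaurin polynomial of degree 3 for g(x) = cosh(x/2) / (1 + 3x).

Multiply the two series term by term and collect like powers.

-219*x^3/8 + 73*x^2/8 - 3*x + 1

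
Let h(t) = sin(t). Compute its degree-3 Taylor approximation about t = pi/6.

-sqrt(3)*(t - pi/6)^3/12 - (t - pi/6)^2/4 + sqrt(3)*(t - pi/6)/2 + 1/2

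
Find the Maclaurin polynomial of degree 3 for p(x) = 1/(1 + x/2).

-x^3/8 + x^2/4 - x/2 + 1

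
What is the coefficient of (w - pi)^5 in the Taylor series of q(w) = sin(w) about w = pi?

-1/120

q(pi) = 0
q′(pi) = -1
q′′(pi) = 0
q′′′(pi) = 1
q^(4)(pi) = 0
q^(5)(pi) = -1
So c_5 = q^(5)(pi)/5! = -1/120.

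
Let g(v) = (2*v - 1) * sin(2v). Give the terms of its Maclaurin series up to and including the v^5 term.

Shift and add copies of the series according to the polynomial's terms.

-4*v^5/15 - 8*v^4/3 + 4*v^3/3 + 4*v^2 - 2*v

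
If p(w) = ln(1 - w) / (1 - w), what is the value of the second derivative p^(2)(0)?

Expand 1/(denominator) as a geometric series and multiply by the numerator's series.
The coefficient of w^2 in the expansion is -3/2, so p′′(0) = 2! * (-3/2) = -3.

-3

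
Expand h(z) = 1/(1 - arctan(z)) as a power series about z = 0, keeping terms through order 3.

2*z^3/3 + z^2 + z + 1

Substitute the inner expansion into the outer series and collect powers.
h(0) = 1
h′(0) = 1
h′′(0) = 2
h′′′(0) = 4
The Taylor polynomial is Σ h^(k)(0)/k! · z^k.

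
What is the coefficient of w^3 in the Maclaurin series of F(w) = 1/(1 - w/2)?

Compute the successive derivatives at the expansion point and divide by k!.
[w^0] = 1;  [w^1] = 1/2;  [w^2] = 1/4;  [w^3] = 1/8.

1/8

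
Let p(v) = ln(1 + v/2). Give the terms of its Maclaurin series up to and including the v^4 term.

-v^4/64 + v^3/24 - v^2/8 + v/2

p(0) = 0
p′(0) = 1/2
p′′(0) = -1/4
p′′′(0) = 1/4
p^(4)(0) = -3/8
The Taylor polynomial is Σ p^(k)(0)/k! · v^k.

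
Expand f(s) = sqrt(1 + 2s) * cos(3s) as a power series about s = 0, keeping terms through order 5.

Multiply the two series term by term and collect like powers.
f(0) = 1
f′(0) = 1
f′′(0) = -10
f′′′(0) = -24
f^(4)(0) = 120
f^(5)(0) = 240

2*s^5 + 5*s^4 - 4*s^3 - 5*s^2 + s + 1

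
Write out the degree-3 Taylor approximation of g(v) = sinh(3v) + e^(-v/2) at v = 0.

215*v^3/48 + v^2/8 + 5*v/2 + 1

Expand each term separately and add.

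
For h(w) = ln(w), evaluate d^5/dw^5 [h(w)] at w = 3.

8/81

Differentiate repeatedly and evaluate at the center.
The coefficient of (w - 3)^5 in the expansion is 1/1215, so h^(5)(3) = 5! * (1/1215) = 8/81.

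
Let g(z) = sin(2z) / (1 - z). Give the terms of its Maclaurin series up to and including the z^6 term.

14*z^6/15 + 14*z^5/15 + 2*z^4/3 + 2*z^3/3 + 2*z^2 + 2*z

Multiply the numerator's expansion by the denominator's geometric series.
g(0) = 0
g′(0) = 2
g′′(0) = 4
g′′′(0) = 4
g^(4)(0) = 16
g^(5)(0) = 112
g^(6)(0) = 672
Then c_k = g^(k)(0)/k! gives each Taylor coefficient.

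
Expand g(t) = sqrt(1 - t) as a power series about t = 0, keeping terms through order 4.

Compute the successive derivatives at the expansion point and divide by k!.
g(0) = 1
g′(0) = -1/2
g′′(0) = -1/4
g′′′(0) = -3/8
g^(4)(0) = -15/16
Dividing each by k! gives the coefficients c_0, ..., c_4.

-5*t^4/128 - t^3/16 - t^2/8 - t/2 + 1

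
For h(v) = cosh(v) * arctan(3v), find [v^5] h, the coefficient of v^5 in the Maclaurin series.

Write out both Maclaurin series and multiply, keeping only the needed powers.
h(0) = 0
h′(0) = 3
h′′(0) = 0
h′′′(0) = -45
h^(4)(0) = 0
h^(5)(0) = 5307
So c_5 = h^(5)(0)/5! = 1769/40.

1769/40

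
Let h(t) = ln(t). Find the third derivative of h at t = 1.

The coefficient of (t - 1)^3 in the expansion is 1/3, so h′′′(1) = 3! * (1/3) = 2.

2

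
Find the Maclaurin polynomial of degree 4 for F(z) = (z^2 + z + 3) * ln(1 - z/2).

-41*z^4/192 - 3*z^3/4 - 7*z^2/8 - 3*z/2

Shift and add copies of the series according to the polynomial's terms.
F(0) = 0
F′(0) = -3/2
F′′(0) = -7/4
F′′′(0) = -9/2
F^(4)(0) = -41/8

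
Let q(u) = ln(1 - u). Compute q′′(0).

-1

Compute the successive derivatives at the expansion point and divide by k!.
From the series, [u^2] q = -1/2; multiply by 2! = 2 to get -1.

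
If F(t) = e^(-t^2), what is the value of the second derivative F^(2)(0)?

Apply the Taylor formula c_k = f^(k)(a)/k!.
From the series, [t^2] F = -1; multiply by 2! = 2 to get -2.

-2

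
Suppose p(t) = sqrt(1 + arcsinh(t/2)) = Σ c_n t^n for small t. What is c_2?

-1/32

Substitute the inner expansion into the outer series and collect powers.
p(0) = 1
p′(0) = 1/4
p′′(0) = -1/16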